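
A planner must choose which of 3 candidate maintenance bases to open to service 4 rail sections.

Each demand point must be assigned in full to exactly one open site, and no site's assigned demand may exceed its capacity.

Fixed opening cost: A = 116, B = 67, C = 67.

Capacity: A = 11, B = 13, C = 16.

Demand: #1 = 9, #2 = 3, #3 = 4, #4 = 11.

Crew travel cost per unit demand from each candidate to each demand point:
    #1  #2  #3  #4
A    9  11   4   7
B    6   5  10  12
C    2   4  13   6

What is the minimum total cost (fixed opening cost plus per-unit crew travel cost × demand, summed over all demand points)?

Open {B, C}; cheapest assignment that respects the capacities:
  B (cap 13, load 13): #1, #3 — cost 9×6 + 4×10 = 94
  C (cap 16, load 14): #2, #4 — cost 3×4 + 11×6 = 78
  Shipping 172, fixed 134 → total 306.
  Any other capacity-feasible assignment to {B, C} ships for at least 172.
Compare {A, C}: its best feasible assignment gives total 342.
Compare {A, B, C}: its best feasible assignment gives total 397.
Every other set of open sites that can feasibly serve all demand totals ≥ 342 even under its best assignment. Minimum: 306.

306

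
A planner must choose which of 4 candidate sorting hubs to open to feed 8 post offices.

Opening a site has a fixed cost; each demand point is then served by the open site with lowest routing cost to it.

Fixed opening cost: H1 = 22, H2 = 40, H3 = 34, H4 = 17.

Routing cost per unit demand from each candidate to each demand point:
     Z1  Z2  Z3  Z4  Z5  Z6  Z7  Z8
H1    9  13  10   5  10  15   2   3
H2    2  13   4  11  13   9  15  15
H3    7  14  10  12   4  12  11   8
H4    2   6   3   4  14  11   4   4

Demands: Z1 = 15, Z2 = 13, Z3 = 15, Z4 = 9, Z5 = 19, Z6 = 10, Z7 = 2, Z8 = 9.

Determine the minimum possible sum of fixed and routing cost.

Open {H3, H4}: assign each demand point to its cheapest open site.
  Z1→H4 15×2=30, Z2→H4 13×6=78, Z3→H4 15×3=45, Z4→H4 9×4=36, Z5→H3 19×4=76, Z6→H4 10×11=110, Z7→H4 2×4=8, Z8→H4 9×4=36
  routing cost 419, fixed 51 → total 470.
Compare {H1, H3, H4}: routing cost 406 + fixed 73 = 479.
Compare {H2, H3, H4}: routing cost 399 + fixed 91 = 490.
Compare {H1, H2, H3, H4}: routing cost 386 + fixed 113 = 499.
All other subsets cost ≥ 479. Minimum total cost: 470.

470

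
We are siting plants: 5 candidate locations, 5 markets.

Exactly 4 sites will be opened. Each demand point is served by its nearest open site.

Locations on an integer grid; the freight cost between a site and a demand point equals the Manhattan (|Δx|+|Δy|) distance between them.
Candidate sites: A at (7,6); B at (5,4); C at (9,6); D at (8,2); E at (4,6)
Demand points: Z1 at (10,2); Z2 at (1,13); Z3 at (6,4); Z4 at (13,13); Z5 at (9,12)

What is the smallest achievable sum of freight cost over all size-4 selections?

30

Open {B, C, D, E}.
  Z1→D 2, Z2→E 10, Z3→B 1, Z4→C 11, Z5→C 6  ⇒ total 30.
Compare {A, C, D, E}: total 32.
Compare {A, B, C, D}: total 33.
No size-4 selection does better; minimum is 30.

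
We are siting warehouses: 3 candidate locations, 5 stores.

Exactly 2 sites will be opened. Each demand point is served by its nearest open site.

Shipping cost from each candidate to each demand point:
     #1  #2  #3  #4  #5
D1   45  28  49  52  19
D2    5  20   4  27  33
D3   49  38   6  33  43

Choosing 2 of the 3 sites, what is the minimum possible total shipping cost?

75

Open {D1, D2}.
  #1→D2 5, #2→D2 20, #3→D2 4, #4→D2 27, #5→D1 19  ⇒ total 75.
Compare {D2, D3}: total 89.
Compare {D1, D3}: total 131.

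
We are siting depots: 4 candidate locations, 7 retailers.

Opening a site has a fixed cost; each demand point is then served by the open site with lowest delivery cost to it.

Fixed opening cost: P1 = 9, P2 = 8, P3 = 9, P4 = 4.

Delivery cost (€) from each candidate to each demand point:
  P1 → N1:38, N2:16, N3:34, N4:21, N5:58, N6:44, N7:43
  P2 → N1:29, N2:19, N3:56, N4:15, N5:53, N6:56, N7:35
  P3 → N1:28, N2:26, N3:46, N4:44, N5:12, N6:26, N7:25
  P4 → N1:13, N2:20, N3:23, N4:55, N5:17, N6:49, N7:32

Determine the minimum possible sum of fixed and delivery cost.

154

Open {P2, P3, P4}: assign each demand point to its cheapest open site.
  N1→P4 13, N2→P2 19, N3→P4 23, N4→P2 15, N5→P3 12, N6→P3 26, N7→P3 25
  delivery cost 133, fixed 21 → total 154.
Compare {P1, P3, P4}: delivery cost 136 + fixed 22 = 158.
Compare {P1, P2, P3, P4}: delivery cost 130 + fixed 30 = 160.
Compare {P3, P4}: delivery cost 163 + fixed 13 = 176.
All other subsets cost ≥ 158. Minimum total cost: 154.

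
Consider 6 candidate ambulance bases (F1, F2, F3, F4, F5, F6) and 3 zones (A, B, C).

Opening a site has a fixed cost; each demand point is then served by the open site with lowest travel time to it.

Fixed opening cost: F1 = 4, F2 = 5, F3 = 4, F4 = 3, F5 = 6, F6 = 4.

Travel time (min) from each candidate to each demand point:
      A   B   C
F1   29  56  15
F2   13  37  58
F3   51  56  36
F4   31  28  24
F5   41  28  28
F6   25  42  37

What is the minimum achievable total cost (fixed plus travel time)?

Open {F1, F2, F4}: assign each demand point to its cheapest open site.
  A→F2 13, B→F4 28, C→F1 15
  travel time 56, fixed 12 → total 68.
Compare {F1, F2, F5}: travel time 56 + fixed 15 = 71.
Compare {F1, F2, F3, F4}: travel time 56 + fixed 16 = 72.
Compare {F1, F2, F4, F6}: travel time 56 + fixed 16 = 72.
All other subsets cost ≥ 71. Minimum total cost: 68.

68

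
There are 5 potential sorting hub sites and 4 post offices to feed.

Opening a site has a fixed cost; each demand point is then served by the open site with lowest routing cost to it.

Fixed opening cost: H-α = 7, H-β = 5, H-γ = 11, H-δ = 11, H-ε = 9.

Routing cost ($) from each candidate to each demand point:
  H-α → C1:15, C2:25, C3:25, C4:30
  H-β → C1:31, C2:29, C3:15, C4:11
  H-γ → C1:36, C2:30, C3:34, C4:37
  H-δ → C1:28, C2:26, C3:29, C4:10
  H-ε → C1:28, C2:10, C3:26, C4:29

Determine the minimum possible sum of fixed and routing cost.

72

Open {H-α, H-β, H-ε}: assign each demand point to its cheapest open site.
  C1→H-α 15, C2→H-ε 10, C3→H-β 15, C4→H-β 11
  routing cost 51, fixed 21 → total 72.
Compare {H-α, H-β}: routing cost 66 + fixed 12 = 78.
Compare {H-β, H-ε}: routing cost 64 + fixed 14 = 78.
Compare {H-α, H-β, H-δ, H-ε}: routing cost 50 + fixed 32 = 82.
All other subsets cost ≥ 78. Minimum total cost: 72.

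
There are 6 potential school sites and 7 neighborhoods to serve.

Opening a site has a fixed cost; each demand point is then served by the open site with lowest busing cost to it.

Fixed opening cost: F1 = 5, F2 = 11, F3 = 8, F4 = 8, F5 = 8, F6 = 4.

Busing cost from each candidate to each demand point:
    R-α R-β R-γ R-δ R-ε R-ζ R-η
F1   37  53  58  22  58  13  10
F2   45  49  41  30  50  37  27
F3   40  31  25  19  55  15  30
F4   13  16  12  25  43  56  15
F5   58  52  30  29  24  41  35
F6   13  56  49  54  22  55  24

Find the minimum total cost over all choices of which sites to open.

125

Open {F1, F4, F6}: assign each demand point to its cheapest open site.
  R-α→F4 13, R-β→F4 16, R-γ→F4 12, R-δ→F1 22, R-ε→F6 22, R-ζ→F1 13, R-η→F1 10
  busing cost 108, fixed 17 → total 125.
Compare {F1, F3, F4, F6}: busing cost 105 + fixed 25 = 130.
Compare {F1, F4, F5}: busing cost 110 + fixed 21 = 131.
Compare {F3, F4, F6}: busing cost 112 + fixed 20 = 132.
All other subsets cost ≥ 130. Minimum total cost: 125.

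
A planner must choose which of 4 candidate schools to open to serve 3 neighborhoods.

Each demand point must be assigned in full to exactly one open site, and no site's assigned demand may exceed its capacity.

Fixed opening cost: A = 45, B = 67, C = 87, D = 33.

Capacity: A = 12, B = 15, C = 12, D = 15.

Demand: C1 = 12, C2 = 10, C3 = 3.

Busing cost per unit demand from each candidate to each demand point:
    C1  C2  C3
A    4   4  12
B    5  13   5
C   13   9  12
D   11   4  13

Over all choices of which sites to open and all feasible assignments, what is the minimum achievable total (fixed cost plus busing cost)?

205

Open {A, D}; cheapest assignment that respects the capacities:
  A (cap 12, load 12): C1 — cost 12×4 = 48
  D (cap 15, load 13): C2, C3 — cost 10×4 + 3×13 = 79
  Shipping 127, fixed 78 → total 205.
  Any other capacity-feasible assignment to {A, D} ships for at least 127.
Compare {B, D}: its best feasible assignment gives total 215.
Compare {A, B}: its best feasible assignment gives total 227.
Every other set of open sites that can feasibly serve all demand totals ≥ 215 even under its best assignment. Minimum: 205.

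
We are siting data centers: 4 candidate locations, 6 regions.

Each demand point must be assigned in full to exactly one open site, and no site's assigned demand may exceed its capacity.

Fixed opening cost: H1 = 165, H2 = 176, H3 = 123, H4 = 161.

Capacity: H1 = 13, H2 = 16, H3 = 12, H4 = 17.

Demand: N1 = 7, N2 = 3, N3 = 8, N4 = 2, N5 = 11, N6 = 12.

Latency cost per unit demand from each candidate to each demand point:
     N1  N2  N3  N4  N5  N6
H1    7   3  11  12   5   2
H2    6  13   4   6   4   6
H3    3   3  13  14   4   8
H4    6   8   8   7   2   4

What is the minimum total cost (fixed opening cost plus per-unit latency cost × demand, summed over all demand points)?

Open {H1, H2, H4}; cheapest assignment that respects the capacities:
  H1 (cap 13, load 12): N6 — cost 12×2 = 24
  H2 (cap 16, load 15): N1, N3 — cost 7×6 + 8×4 = 74
  H4 (cap 17, load 16): N2, N4, N5 — cost 3×8 + 2×7 + 11×2 = 60
  Shipping 158, fixed 502 → total 660.
  Any other capacity-feasible assignment to {H1, H2, H4} ships for at least 158.
Compare {H2, H3, H4}: its best feasible assignment gives total 664.
Compare {H1, H2, H3, H4}: its best feasible assignment gives total 745.
Every other set of open sites that can feasibly serve all demand totals ≥ 664 even under its best assignment. Minimum: 660.

660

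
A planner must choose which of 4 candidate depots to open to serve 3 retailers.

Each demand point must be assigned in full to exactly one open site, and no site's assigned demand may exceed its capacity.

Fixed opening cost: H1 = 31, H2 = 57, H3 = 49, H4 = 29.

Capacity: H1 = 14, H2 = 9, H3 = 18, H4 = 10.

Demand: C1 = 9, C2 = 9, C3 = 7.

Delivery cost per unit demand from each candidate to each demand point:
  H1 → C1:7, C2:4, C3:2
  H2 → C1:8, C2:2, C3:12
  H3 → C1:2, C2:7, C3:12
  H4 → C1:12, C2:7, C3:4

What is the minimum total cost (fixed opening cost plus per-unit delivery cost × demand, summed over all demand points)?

Open {H1, H3}; cheapest assignment that respects the capacities:
  H1 (cap 14, load 7): C3 — cost 7×2 = 14
  H3 (cap 18, load 18): C1, C2 — cost 9×2 + 9×7 = 81
  Shipping 95, fixed 80 → total 175.
  Any other capacity-feasible assignment to {H1, H3} ships for at least 95.
Compare {H3, H4}: its best feasible assignment gives total 187.
Compare {H1, H2, H3}: its best feasible assignment gives total 187.
Every other set of open sites that can feasibly serve all demand totals ≥ 187 even under its best assignment. Minimum: 175.

175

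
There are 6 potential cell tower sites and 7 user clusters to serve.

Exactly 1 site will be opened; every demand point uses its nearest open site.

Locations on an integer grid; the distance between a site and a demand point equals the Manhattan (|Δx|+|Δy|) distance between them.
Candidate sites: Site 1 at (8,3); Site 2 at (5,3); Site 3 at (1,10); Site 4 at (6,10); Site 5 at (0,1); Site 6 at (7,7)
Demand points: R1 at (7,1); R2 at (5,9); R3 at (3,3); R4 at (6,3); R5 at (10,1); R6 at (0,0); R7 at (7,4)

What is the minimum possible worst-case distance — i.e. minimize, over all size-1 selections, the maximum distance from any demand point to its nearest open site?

Open {Site 2}.
  Farthest demand point is R6 at distance 8 (to Site 2); all others are ≤ 8.
With {Site 1} the worst case is 11.
With {Site 5} the worst case is 13.
No size-1 selection achieves below 8.

8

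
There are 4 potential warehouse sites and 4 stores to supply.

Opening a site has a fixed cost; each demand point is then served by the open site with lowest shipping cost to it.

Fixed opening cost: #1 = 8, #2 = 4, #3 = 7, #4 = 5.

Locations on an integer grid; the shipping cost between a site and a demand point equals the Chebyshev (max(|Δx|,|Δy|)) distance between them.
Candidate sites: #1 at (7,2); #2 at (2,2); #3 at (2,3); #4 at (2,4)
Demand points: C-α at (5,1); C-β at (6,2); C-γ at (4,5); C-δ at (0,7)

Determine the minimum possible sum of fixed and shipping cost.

17

Open {#4}: assign each demand point to its cheapest open site.
  C-α→#4 3, C-β→#4 4, C-γ→#4 2, C-δ→#4 3
  shipping cost 12, fixed 5 → total 17.
Compare {#2}: shipping cost 15 + fixed 4 = 19.
Compare {#3}: shipping cost 13 + fixed 7 = 20.
Compare {#1}: shipping cost 13 + fixed 8 = 21.
All other subsets cost ≥ 19. Minimum total cost: 17.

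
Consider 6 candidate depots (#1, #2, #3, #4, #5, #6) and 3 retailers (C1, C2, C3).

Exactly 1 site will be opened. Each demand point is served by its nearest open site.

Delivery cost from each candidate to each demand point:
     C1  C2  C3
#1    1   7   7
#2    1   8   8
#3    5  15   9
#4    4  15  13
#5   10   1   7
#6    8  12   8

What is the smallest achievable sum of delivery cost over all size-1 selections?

Open {#1}.
  C1→#1 1, C2→#1 7, C3→#1 7  ⇒ total 15.
Compare {#2}: total 17.
Compare {#5}: total 18.
No size-1 selection does better; minimum is 15.

15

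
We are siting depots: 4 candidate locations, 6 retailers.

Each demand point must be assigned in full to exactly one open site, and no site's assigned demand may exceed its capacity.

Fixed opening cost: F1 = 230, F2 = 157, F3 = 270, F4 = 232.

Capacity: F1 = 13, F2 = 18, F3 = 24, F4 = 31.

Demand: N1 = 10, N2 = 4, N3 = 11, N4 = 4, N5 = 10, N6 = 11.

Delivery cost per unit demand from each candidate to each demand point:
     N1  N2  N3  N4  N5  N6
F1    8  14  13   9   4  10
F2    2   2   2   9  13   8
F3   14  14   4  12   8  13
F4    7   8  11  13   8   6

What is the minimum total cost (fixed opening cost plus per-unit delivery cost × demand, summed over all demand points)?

Open {F3, F4}; cheapest assignment that respects the capacities:
  F3 (cap 24, load 21): N3, N5 — cost 11×4 + 10×8 = 124
  F4 (cap 31, load 29): N1, N2, N4, N6 — cost 10×7 + 4×8 + 4×13 + 11×6 = 220
  Shipping 344, fixed 502 → total 846.
  Any other capacity-feasible assignment to {F3, F4} ships for at least 344.
Compare {F1, F2, F4}: its best feasible assignment gives total 877.
Compare {F2, F3, F4}: its best feasible assignment gives total 913.
Every other set of open sites that can feasibly serve all demand totals ≥ 877 even under its best assignment. Minimum: 846.

846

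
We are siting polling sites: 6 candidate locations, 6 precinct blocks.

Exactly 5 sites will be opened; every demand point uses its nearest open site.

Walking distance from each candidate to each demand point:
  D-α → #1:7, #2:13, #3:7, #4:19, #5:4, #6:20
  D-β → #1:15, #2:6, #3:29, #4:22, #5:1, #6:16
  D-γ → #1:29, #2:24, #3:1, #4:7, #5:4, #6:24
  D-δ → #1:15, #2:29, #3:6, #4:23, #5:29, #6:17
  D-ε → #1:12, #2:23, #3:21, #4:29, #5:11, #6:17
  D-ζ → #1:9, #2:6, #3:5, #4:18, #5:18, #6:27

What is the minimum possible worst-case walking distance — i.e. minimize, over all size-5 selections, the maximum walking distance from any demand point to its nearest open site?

16

Open {D-α, D-β, D-γ, D-δ, D-ε}.
  Farthest demand point is #6 at walking distance 16 (to D-β); all others are ≤ 16.
With {D-α, D-β, D-γ, D-δ, D-ζ} the worst case is 16.
With {D-α, D-β, D-γ, D-ε, D-ζ} the worst case is 16.
No size-5 selection achieves below 16.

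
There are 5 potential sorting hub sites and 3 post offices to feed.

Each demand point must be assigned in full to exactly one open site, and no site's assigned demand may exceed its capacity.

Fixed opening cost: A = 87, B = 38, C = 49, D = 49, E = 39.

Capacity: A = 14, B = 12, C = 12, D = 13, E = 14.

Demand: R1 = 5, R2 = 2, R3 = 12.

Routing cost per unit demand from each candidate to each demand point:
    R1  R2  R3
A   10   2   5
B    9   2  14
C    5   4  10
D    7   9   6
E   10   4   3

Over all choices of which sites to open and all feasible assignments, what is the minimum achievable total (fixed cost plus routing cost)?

157

Open {C, E}; cheapest assignment that respects the capacities:
  C (cap 12, load 7): R1, R2 — cost 5×5 + 2×4 = 33
  E (cap 14, load 12): R3 — cost 12×3 = 36
  Shipping 69, fixed 88 → total 157.
  Any other capacity-feasible assignment to {C, E} ships for at least 69.
Compare {B, E}: its best feasible assignment gives total 162.
Compare {D, E}: its best feasible assignment gives total 167.
Every other set of open sites that can feasibly serve all demand totals ≥ 162 even under its best assignment. Minimum: 157.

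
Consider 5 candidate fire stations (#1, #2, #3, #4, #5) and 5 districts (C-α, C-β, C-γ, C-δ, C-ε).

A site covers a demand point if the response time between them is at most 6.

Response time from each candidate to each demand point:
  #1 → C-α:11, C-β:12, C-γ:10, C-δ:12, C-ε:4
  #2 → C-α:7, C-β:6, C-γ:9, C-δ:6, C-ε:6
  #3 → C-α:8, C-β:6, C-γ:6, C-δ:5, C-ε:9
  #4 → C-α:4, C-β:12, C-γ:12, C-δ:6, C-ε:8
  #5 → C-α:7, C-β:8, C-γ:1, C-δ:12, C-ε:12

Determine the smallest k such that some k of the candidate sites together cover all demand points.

Coverage sets (demand points within 6 of each site):
  #1: {C-ε}
  #2: {C-β, C-δ, C-ε}
  #3: {C-β, C-γ, C-δ}
  #4: {C-α, C-δ}
  #5: {C-γ}
No 2 sites suffice: every size-2 union leaves at least one demand point uncovered.
But {#1, #3, #4} covers everything, so the minimum is 3.

3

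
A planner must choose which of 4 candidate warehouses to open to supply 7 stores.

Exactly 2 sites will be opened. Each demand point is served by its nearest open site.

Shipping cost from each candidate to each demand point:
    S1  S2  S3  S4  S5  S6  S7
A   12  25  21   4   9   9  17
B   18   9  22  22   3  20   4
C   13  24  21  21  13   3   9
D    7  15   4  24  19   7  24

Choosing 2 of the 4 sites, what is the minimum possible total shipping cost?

56

Open {B, D}.
  S1→D 7, S2→B 9, S3→D 4, S4→B 22, S5→B 3, S6→D 7, S7→B 4  ⇒ total 56.
Compare {A, B}: total 62.
Compare {A, D}: total 63.
No size-2 selection does better; minimum is 56.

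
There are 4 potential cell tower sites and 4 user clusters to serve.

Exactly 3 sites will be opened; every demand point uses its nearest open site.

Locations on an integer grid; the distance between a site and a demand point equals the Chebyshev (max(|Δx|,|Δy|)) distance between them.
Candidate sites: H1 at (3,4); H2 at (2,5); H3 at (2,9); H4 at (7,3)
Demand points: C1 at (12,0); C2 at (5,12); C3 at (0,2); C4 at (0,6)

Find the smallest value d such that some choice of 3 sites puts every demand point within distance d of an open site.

5

Open {H1, H3, H4}.
  Farthest demand point is C1 at distance 5 (to H4); all others are ≤ 5.
With {H2, H3, H4} the worst case is 5.
With {H1, H2, H4} the worst case is 7.
No size-3 selection achieves below 5.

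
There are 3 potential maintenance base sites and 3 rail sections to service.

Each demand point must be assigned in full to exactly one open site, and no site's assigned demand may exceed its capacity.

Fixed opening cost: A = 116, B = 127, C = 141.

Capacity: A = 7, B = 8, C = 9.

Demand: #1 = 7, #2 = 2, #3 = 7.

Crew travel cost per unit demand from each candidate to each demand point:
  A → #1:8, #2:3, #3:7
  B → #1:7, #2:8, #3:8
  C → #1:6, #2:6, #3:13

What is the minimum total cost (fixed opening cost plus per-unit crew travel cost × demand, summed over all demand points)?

360

Open {A, C}; cheapest assignment that respects the capacities:
  A (cap 7, load 7): #3 — cost 7×7 = 49
  C (cap 9, load 9): #1, #2 — cost 7×6 + 2×6 = 54
  Shipping 103, fixed 257 → total 360.
  Any other capacity-feasible assignment to {A, C} ships for at least 103.
Compare {B, C}: its best feasible assignment gives total 378.
Compare {A, B, C}: its best feasible assignment gives total 487.
Every other set of open sites that can feasibly serve all demand totals ≥ 378 even under its best assignment. Minimum: 360.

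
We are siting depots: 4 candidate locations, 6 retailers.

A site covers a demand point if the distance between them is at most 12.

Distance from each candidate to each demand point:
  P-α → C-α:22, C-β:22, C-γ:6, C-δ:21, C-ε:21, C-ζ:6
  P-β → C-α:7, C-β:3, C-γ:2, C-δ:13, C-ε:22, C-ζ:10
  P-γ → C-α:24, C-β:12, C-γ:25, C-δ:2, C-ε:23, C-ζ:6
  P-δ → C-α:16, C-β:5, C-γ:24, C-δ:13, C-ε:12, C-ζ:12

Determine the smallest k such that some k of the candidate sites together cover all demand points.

3

Coverage sets (demand points within 12 of each site):
  P-α: {C-γ, C-ζ}
  P-β: {C-α, C-β, C-γ, C-ζ}
  P-γ: {C-β, C-δ, C-ζ}
  P-δ: {C-β, C-ε, C-ζ}
No 2 sites suffice: every size-2 union leaves at least one demand point uncovered.
But {P-β, P-γ, P-δ} covers everything, so the minimum is 3.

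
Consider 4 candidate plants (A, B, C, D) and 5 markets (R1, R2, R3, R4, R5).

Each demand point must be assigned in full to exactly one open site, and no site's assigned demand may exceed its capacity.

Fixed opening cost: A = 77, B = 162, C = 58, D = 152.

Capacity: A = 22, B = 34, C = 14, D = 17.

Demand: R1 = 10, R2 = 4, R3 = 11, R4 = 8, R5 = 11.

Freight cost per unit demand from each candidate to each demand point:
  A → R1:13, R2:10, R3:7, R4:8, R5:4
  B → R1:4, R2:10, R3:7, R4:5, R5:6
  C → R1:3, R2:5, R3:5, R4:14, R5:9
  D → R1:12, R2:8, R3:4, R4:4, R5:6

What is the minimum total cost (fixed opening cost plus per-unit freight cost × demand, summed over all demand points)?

453

Open {B, C}; cheapest assignment that respects the capacities:
  B (cap 34, load 30): R3, R4, R5 — cost 11×7 + 8×5 + 11×6 = 183
  C (cap 14, load 14): R1, R2 — cost 10×3 + 4×5 = 50
  Shipping 233, fixed 220 → total 453.
  Any other capacity-feasible assignment to {B, C} ships for at least 233.
Compare {A, B}: its best feasible assignment gives total 480.
Compare {A, C, D}: its best feasible assignment gives total 489.
Every other set of open sites that can feasibly serve all demand totals ≥ 480 even under its best assignment. Minimum: 453.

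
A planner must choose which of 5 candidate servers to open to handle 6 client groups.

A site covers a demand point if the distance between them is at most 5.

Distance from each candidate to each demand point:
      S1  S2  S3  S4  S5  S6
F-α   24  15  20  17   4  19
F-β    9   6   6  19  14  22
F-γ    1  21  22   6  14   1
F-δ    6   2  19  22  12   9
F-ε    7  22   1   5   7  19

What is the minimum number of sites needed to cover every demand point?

Coverage sets (demand points within 5 of each site):
  F-α: {S5}
  F-β: {}
  F-γ: {S1, S6}
  F-δ: {S2}
  F-ε: {S3, S4}
No 3 sites suffice: every size-3 union leaves at least one demand point uncovered.
But {F-α, F-γ, F-δ, F-ε} covers everything, so the minimum is 4.

4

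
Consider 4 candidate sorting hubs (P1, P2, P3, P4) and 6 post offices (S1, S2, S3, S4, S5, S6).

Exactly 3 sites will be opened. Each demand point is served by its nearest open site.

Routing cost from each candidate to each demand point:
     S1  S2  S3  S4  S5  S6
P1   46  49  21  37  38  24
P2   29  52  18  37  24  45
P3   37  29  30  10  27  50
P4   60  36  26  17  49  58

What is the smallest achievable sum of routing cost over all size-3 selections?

134

Open {P1, P2, P3}.
  S1→P2 29, S2→P3 29, S3→P2 18, S4→P3 10, S5→P2 24, S6→P1 24  ⇒ total 134.
Compare {P1, P2, P4}: total 148.
Compare {P1, P3, P4}: total 148.
No size-3 selection does better; minimum is 134.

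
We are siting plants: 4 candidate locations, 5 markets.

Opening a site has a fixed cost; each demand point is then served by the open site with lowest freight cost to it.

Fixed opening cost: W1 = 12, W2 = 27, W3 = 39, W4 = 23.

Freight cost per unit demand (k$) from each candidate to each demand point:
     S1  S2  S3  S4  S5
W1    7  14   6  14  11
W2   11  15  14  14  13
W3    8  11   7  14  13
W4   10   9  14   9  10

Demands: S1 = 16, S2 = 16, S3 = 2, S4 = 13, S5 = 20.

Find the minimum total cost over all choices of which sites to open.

Open {W1, W4}: assign each demand point to its cheapest open site.
  S1→W1 16×7=112, S2→W4 16×9=144, S3→W1 2×6=12, S4→W4 13×9=117, S5→W4 20×10=200
  freight cost 585, fixed 35 → total 620.
Compare {W1, W2, W4}: freight cost 585 + fixed 62 = 647.
Compare {W1, W3, W4}: freight cost 585 + fixed 74 = 659.
Compare {W3, W4}: freight cost 603 + fixed 62 = 665.
All other subsets cost ≥ 647. Minimum total cost: 620.

620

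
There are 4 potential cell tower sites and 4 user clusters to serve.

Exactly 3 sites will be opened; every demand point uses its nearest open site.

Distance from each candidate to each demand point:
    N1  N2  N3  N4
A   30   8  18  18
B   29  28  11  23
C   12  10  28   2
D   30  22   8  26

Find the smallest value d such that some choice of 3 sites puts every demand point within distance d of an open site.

12

Open {A, B, C}.
  Farthest demand point is N1 at distance 12 (to C); all others are ≤ 12.
With {A, C, D} the worst case is 12.
With {B, C, D} the worst case is 12.
No size-3 selection achieves below 12.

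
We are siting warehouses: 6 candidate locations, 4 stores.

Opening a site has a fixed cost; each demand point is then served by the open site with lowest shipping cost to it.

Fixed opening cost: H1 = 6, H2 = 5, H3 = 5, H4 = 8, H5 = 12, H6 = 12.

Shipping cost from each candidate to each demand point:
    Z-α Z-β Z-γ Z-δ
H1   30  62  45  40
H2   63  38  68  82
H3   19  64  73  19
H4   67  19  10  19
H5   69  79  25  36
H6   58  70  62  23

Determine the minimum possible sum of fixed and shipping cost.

Open {H3, H4}: assign each demand point to its cheapest open site.
  Z-α→H3 19, Z-β→H4 19, Z-γ→H4 10, Z-δ→H3 19
  shipping cost 67, fixed 13 → total 80.
Compare {H2, H3, H4}: shipping cost 67 + fixed 18 = 85.
Compare {H1, H3, H4}: shipping cost 67 + fixed 19 = 86.
Compare {H1, H2, H3, H4}: shipping cost 67 + fixed 24 = 91.
All other subsets cost ≥ 85. Minimum total cost: 80.

80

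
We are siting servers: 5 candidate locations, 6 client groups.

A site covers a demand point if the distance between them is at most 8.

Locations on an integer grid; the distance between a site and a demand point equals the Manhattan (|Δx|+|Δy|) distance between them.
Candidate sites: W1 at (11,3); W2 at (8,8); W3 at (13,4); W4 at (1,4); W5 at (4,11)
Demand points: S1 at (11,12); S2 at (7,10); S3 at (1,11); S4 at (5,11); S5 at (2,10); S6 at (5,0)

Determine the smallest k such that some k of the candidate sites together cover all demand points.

Coverage sets (demand points within 8 of each site):
  W1: {}
  W2: {S1, S2, S4, S5}
  W3: {}
  W4: {S3, S5, S6}
  W5: {S1, S2, S3, S4, S5}
No single site covers all 6 demand points.
But {W2, W4} covers everything, so the minimum is 2.

2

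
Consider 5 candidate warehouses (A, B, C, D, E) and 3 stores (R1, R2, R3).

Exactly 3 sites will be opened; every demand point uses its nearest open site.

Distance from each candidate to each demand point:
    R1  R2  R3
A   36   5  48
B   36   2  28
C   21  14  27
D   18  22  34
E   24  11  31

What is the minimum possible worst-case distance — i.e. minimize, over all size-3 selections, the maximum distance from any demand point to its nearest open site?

27

Open {A, B, C}.
  Farthest demand point is R3 at distance 27 (to C); all others are ≤ 27.
With {A, C, D} the worst case is 27.
With {A, C, E} the worst case is 27.
No size-3 selection achieves below 27.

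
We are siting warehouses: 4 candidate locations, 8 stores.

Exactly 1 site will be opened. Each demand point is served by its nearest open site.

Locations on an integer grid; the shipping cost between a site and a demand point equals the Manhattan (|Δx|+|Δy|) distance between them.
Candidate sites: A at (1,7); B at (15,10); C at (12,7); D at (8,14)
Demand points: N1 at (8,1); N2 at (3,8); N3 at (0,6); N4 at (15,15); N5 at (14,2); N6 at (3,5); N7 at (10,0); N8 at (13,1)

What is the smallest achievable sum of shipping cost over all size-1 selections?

Open {C}.
  N1→C 10, N2→C 10, N3→C 13, N4→C 11, N5→C 7, N6→C 11, N7→C 9, N8→C 7  ⇒ total 78.
Compare {A}: total 96.
Compare {B}: total 106.
No size-1 selection does better; minimum is 78.

78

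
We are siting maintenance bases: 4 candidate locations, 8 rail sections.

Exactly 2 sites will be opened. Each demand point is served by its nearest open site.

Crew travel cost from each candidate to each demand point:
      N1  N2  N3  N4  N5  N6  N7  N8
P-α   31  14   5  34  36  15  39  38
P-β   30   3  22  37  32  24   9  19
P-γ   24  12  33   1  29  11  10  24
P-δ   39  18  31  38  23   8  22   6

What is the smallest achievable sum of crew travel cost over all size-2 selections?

115

Open {P-γ, P-δ}.
  N1→P-γ 24, N2→P-γ 12, N3→P-δ 31, N4→P-γ 1, N5→P-δ 23, N6→P-δ 8, N7→P-γ 10, N8→P-δ 6  ⇒ total 115.
Compare {P-α, P-γ}: total 116.
Compare {P-β, P-γ}: total 118.
No size-2 selection does better; minimum is 115.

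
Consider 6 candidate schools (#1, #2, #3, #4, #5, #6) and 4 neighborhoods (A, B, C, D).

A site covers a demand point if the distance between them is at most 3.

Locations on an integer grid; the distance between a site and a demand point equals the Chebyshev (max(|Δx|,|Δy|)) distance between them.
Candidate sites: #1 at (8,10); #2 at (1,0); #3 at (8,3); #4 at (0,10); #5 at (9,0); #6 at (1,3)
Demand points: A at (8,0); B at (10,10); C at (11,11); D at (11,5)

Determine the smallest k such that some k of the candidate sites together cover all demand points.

Coverage sets (demand points within 3 of each site):
  #1: {B, C}
  #2: {}
  #3: {A, D}
  #4: {}
  #5: {A}
  #6: {}
No single site covers all 4 demand points.
But {#1, #3} covers everything, so the minimum is 2.

2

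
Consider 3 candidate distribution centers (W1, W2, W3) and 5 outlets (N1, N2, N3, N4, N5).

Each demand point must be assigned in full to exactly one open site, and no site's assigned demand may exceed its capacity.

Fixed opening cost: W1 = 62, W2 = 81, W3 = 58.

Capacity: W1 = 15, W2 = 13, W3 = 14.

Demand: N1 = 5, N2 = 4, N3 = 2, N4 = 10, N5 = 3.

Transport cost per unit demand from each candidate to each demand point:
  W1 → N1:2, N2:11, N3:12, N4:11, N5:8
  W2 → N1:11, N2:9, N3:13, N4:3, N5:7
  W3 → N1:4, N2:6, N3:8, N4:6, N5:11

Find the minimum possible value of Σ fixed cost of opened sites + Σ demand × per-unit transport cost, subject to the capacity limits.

Open {W2, W3}; cheapest assignment that respects the capacities:
  W2 (cap 13, load 13): N4, N5 — cost 10×3 + 3×7 = 51
  W3 (cap 14, load 11): N1, N2, N3 — cost 5×4 + 4×6 + 2×8 = 60
  Shipping 111, fixed 139 → total 250.
  Any other capacity-feasible assignment to {W2, W3} ships for at least 111.
Compare {W1, W3}: its best feasible assignment gives total 262.
Compare {W1, W2}: its best feasible assignment gives total 272.
Every other set of open sites that can feasibly serve all demand totals ≥ 262 even under its best assignment. Minimum: 250.

250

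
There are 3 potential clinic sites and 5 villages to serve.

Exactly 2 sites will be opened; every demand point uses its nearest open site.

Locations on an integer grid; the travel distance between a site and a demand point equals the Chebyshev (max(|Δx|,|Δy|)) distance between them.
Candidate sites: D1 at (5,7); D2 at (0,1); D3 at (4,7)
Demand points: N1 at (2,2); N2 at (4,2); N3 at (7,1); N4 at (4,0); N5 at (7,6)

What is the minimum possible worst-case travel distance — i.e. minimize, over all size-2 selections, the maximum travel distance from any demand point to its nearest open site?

Open {D1, D2}.
  Farthest demand point is N3 at travel distance 6 (to D1); all others are ≤ 6.
With {D2, D3} the worst case is 6.
With {D1, D3} the worst case is 7.
No size-2 selection achieves below 6.

6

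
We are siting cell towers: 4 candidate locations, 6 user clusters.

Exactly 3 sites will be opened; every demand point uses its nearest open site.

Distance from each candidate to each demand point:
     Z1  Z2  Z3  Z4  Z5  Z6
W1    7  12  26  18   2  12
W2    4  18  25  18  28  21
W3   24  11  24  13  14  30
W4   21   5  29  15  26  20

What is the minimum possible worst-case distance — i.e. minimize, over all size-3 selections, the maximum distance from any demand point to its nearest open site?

Open {W1, W2, W3}.
  Farthest demand point is Z3 at distance 24 (to W3); all others are ≤ 24.
With {W1, W3, W4} the worst case is 24.
With {W2, W3, W4} the worst case is 24.
No size-3 selection achieves below 24.

24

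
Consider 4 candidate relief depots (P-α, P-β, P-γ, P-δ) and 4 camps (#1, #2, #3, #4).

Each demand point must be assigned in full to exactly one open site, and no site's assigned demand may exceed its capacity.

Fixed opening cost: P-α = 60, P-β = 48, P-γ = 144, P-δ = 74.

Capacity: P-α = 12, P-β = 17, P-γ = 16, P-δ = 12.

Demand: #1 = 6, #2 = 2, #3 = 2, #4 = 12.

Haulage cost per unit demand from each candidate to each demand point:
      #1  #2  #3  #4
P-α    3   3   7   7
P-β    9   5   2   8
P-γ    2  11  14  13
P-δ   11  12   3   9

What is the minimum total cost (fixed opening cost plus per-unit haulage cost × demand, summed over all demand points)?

232

Open {P-α, P-β}; cheapest assignment that respects the capacities:
  P-α (cap 12, load 8): #1, #2 — cost 6×3 + 2×3 = 24
  P-β (cap 17, load 14): #3, #4 — cost 2×2 + 12×8 = 100
  Shipping 124, fixed 108 → total 232.
  Any other capacity-feasible assignment to {P-α, P-β} ships for at least 124.
Compare {P-α, P-δ}: its best feasible assignment gives total 280.
Compare {P-β, P-δ}: its best feasible assignment gives total 298.
Every other set of open sites that can feasibly serve all demand totals ≥ 280 even under its best assignment. Minimum: 232.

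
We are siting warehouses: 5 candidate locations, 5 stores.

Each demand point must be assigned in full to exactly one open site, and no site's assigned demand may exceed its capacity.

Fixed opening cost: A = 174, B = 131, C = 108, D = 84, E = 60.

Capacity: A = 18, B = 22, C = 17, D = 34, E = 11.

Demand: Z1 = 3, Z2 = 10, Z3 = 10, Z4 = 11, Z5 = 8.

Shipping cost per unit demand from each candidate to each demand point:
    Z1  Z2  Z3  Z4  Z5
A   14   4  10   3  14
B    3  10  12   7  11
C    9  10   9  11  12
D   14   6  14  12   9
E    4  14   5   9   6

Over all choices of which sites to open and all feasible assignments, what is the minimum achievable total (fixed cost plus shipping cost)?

Open {D, E}; cheapest assignment that respects the capacities:
  D (cap 34, load 32): Z1, Z2, Z4, Z5 — cost 3×14 + 10×6 + 11×12 + 8×9 = 306
  E (cap 11, load 10): Z3 — cost 10×5 = 50
  Shipping 356, fixed 144 → total 500.
  Any other capacity-feasible assignment to {D, E} ships for at least 356.
Compare {B, D, E}: its best feasible assignment gives total 543.
Compare {B, D}: its best feasible assignment gives total 573.
Every other set of open sites that can feasibly serve all demand totals ≥ 543 even under its best assignment. Minimum: 500.

500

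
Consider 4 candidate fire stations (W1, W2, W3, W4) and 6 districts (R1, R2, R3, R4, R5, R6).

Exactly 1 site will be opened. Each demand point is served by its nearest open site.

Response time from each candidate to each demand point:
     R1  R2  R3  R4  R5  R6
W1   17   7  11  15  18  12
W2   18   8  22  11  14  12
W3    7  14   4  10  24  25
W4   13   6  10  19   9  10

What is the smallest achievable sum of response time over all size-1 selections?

Open {W4}.
  R1→W4 13, R2→W4 6, R3→W4 10, R4→W4 19, R5→W4 9, R6→W4 10  ⇒ total 67.
Compare {W1}: total 80.
Compare {W3}: total 84.
No size-1 selection does better; minimum is 67.

67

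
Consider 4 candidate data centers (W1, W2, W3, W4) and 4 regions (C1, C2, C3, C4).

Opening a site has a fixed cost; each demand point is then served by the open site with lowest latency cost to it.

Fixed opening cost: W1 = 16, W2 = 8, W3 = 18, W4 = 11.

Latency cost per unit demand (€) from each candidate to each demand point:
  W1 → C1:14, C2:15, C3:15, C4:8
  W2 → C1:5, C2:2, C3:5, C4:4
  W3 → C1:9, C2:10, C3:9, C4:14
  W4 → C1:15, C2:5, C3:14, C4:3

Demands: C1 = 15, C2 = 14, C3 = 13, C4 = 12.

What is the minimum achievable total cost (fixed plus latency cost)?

223

Open {W2, W4}: assign each demand point to its cheapest open site.
  C1→W2 15×5=75, C2→W2 14×2=28, C3→W2 13×5=65, C4→W4 12×3=36
  latency cost 204, fixed 19 → total 223.
Compare {W2}: latency cost 216 + fixed 8 = 224.
Compare {W1, W2, W4}: latency cost 204 + fixed 35 = 239.
Compare {W1, W2}: latency cost 216 + fixed 24 = 240.
All other subsets cost ≥ 224. Minimum total cost: 223.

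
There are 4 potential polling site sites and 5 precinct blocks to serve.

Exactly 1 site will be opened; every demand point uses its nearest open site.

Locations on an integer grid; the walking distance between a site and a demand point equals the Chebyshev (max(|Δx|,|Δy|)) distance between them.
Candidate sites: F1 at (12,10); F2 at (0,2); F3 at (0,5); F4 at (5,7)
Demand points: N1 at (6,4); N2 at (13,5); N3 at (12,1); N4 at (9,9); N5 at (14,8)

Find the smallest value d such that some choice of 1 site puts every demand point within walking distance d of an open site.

Open {F1}.
  Farthest demand point is N3 at walking distance 9 (to F1); all others are ≤ 9.
With {F4} the worst case is 9.
With {F2} the worst case is 14.
No size-1 selection achieves below 9.

9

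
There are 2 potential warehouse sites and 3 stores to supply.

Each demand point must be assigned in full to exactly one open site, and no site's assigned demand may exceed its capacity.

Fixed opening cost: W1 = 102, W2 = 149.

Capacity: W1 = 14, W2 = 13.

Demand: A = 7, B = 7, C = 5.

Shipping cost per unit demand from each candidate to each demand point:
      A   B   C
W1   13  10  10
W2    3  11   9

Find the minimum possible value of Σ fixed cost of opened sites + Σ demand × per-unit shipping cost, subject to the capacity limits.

Open {W1, W2}; cheapest assignment that respects the capacities:
  W1 (cap 14, load 7): B — cost 7×10 = 70
  W2 (cap 13, load 12): A, C — cost 7×3 + 5×9 = 66
  Shipping 136, fixed 251 → total 387.
  Any other capacity-feasible assignment to {W1, W2} ships for at least 136.
Total demand is 19 and no other set of sites has combined capacity ≥ 19, so {W1, W2} is the only feasible choice of open sites. Minimum: 387.

387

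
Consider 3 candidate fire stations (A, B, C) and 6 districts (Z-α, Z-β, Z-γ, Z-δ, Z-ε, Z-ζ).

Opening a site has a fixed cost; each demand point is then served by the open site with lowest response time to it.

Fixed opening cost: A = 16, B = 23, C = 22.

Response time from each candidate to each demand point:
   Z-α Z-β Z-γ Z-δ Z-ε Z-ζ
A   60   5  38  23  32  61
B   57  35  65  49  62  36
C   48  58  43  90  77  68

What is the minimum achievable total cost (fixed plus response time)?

Open {A, B}: assign each demand point to its cheapest open site.
  Z-α→B 57, Z-β→A 5, Z-γ→A 38, Z-δ→A 23, Z-ε→A 32, Z-ζ→B 36
  response time 191, fixed 39 → total 230.
Compare {A}: response time 219 + fixed 16 = 235.
Compare {A, B, C}: response time 182 + fixed 61 = 243.
Compare {A, C}: response time 207 + fixed 38 = 245.
All other subsets cost ≥ 235. Minimum total cost: 230.

230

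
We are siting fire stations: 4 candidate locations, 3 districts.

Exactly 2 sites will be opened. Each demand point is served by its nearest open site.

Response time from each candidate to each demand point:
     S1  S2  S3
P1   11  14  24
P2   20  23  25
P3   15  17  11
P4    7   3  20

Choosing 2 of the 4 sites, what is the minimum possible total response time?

21

Open {P3, P4}.
  S1→P4 7, S2→P4 3, S3→P3 11  ⇒ total 21.
Compare {P1, P4}: total 30.
Compare {P2, P4}: total 30.
No size-2 selection does better; minimum is 21.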